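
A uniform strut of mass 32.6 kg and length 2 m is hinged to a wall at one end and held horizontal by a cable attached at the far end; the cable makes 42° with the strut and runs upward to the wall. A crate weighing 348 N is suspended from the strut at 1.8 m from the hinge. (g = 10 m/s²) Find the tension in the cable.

Take torques about the hinge: T sin 42° · 2 = 32.6×10×1 + 348×1.8 = 952.4 N·m.
So T = 952.4 / (0.6691 × 2) = 711.67 N.

T ≈ 712 N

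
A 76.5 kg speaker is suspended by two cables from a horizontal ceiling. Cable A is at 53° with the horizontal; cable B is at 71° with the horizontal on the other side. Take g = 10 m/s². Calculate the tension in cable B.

Weight W = 76.5 × 10 = 765 N acts straight down.
Horizontal: T_A cos 53° = T_B cos 71°  →  T_A = 0.541 T_B.
Vertical: T_A sin 53° + T_B sin 71° = 765.
Substituting the horizontal relation into the vertical equation gives 1.378 T_B = 765, so T_B = 555.3 N.

T_B ≈ 555 N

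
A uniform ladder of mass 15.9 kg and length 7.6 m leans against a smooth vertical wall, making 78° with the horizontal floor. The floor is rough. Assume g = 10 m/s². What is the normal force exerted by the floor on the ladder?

ΣF_y = 0: N_floor = 15.9×10 = 159 N.

N_floor ≈ 159 N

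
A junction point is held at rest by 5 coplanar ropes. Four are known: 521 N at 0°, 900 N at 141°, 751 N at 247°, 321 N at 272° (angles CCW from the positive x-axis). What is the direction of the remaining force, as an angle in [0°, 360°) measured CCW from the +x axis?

θ ≈ 44.1°

Sum the known components: ΣF_x = -460.7 N, ΣF_y = -445.7 N.
For equilibrium the remaining force must supply (−ΣF_x, −ΣF_y) = (460.7, 445.7) N.
Magnitude = √((460.7)² + (445.7)²) = 641 N; direction = atan2(445.7, 460.7) = 44.1°.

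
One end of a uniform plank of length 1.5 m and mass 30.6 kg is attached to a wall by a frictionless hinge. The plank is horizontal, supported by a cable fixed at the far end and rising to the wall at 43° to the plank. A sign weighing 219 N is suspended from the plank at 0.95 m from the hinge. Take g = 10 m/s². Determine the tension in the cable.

Take torques about the hinge: T sin 43° · 1.5 = 30.6×10×0.75 + 219×0.95 = 437.55 N·m.
So T = 437.55 / (0.6820 × 1.5) = 427.71 N.

T ≈ 428 N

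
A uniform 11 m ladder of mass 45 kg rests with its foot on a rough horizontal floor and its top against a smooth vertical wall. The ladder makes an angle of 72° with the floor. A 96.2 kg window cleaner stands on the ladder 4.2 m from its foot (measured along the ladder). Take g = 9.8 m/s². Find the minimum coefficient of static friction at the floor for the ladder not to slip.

ΣF_y = 0: N_floor = 45×9.8 + 96.2×9.8 = 1383.8 N.
Torques about the foot: N_wall · 11 sin 72° = 45×9.8×5.5 cos 72° + 96.2×9.8×4.2 cos 72° → N_wall = 188.6 N.
ΣF_x = 0: f_floor = N_wall = 188.6 N.
μ_min = f_floor / N_floor = 188.6 / 1383.8 = 0.1363.

μ_min ≈ 0.136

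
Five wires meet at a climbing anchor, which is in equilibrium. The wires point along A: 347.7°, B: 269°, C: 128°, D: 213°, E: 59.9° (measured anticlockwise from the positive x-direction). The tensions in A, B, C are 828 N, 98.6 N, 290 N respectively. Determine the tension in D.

T_D ≈ 1250 N

Resolve: ΣF_x = 828 cos 347.7° + 98.6 cos 269° + 290 cos 128° + T_D cos 213° + T_E cos 59.9° = 0.
        ΣF_y = 828 sin 347.7° + 98.6 sin 269° + 290 sin 128° + T_D sin 213° + T_E sin 59.9° = 0.
The known terms sum to (628.7, -46.45) N, so -0.8387 T_D + 0.5015 T_E = -628.7 and -0.5446 T_D + 0.8652 T_E = 46.45.
Solving simultaneously: T_D = 1254 N, T_E = 843 N.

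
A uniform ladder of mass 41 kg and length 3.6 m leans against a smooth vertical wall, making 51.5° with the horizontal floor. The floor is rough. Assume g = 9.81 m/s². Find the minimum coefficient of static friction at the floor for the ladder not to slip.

ΣF_y = 0: N_floor = 41×9.81 = 402.21 N.
Torques about the foot: N_wall · 3.6 sin 51.5° = 41×9.81×1.8 cos 51.5° → N_wall = 159.97 N.
ΣF_x = 0: f_floor = N_wall = 159.97 N.
μ_min = f_floor / N_floor = 159.97 / 402.21 = 0.3977.

μ_min ≈ 0.398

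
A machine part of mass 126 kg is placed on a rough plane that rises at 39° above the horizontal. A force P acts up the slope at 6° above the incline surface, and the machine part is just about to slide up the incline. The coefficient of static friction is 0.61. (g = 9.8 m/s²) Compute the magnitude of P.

P ≈ 1290 N

On the verge of sliding up the incline, friction equals μN and acts down the slope.
Perpendicular: N + P sin 6° = W cos 39° = 959.6 N.
Along incline: P cos 6° = W sin 39° + μN  with W sin 39° = 777.1 N.
Solving the pair for P and N: P = 1287 N, N = 825 N (and f = μN = 503.3 N).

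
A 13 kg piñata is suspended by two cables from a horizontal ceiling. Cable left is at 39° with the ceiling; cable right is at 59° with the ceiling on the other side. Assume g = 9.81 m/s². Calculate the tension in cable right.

Weight W = 13 × 9.81 = 127.5 N acts straight down.
Horizontal: T_left cos 39° = T_right cos 59°  →  T_left = 0.6627 T_right.
Vertical: T_left sin 39° + T_right sin 59° = 127.5.
Substituting the horizontal relation into the vertical equation gives 1.274 T_right = 127.5, so T_right = 100.1 N.

T_right ≈ 100 N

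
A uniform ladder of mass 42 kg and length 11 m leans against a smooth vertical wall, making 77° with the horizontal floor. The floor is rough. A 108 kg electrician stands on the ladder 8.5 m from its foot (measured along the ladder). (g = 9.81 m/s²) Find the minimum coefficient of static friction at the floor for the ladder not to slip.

ΣF_y = 0: N_floor = 42×9.81 + 108×9.81 = 1471.5 N.
Torques about the foot: N_wall · 11 sin 77° = 42×9.81×5.5 cos 77° + 108×9.81×8.5 cos 77° → N_wall = 236.57 N.
ΣF_x = 0: f_floor = N_wall = 236.57 N.
μ_min = f_floor / N_floor = 236.57 / 1471.5 = 0.1608.

μ_min ≈ 0.161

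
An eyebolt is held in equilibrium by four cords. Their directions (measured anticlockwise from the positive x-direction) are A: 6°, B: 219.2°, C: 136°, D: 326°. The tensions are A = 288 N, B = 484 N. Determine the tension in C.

T_C ≈ 1600 N

Resolve: ΣF_x = 288 cos 6° + 484 cos 219.2° + T_C cos 136° + T_D cos 326° = 0.
        ΣF_y = 288 sin 6° + 484 sin 219.2° + T_C sin 136° + T_D sin 326° = 0.
The known terms sum to (-88.65, -275.8) N, so -0.7193 T_C + 0.8290 T_D = 88.65 and 0.6947 T_C − 0.5592 T_D = 275.8.
Solving simultaneously: T_C = 1602 N, T_D = 1497 N.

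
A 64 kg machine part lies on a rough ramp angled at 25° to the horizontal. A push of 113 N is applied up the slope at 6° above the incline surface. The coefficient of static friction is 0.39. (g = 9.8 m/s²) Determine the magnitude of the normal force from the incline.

N ≈ 557 N

Axes along / perpendicular to the incline. W sin 25° = 265.1 N down-slope; W cos 25° = 568.4 N into the surface.
Perpendicular: N = W cos 25° − P sin 6° = 568.4 − 11.81 = 556.6 N.
Along incline: P cos 6° + f = W sin 25° (friction acts up-slope) → f = 265.1 − 112.4 = 152.7 N.
|f| = 152.7 N ≤ μN = 217.1 N, so the machine part is indeed static.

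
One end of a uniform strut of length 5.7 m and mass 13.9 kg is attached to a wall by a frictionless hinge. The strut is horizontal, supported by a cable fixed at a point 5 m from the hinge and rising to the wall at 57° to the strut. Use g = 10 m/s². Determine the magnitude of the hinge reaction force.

Take torques about the hinge: T sin 57° · 5 = 13.9×10×2.85 = 396.15 N·m.
So T = 396.15 / (0.8387 × 5) = 94.471 N.
ΣF_x = 0: H_x = T cos 57° = 51.453 N.
ΣF_y = 0: H_y = (13.9×10) − T sin 57° = 139 − 79.23 = 59.77 N.
|H| = √(H_x² + H_y²) = √((51.453)² + (59.77)²) = 78.866 N.

|H| ≈ 78.9 N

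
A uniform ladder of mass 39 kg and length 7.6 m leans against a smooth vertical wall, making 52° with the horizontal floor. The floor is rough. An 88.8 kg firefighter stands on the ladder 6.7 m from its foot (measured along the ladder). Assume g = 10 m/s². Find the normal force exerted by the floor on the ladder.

ΣF_y = 0: N_floor = 39×10 + 88.8×10 = 1278 N.

N_floor ≈ 1280 N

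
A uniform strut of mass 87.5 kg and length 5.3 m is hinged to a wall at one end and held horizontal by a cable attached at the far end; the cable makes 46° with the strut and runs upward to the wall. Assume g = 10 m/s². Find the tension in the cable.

Take torques about the hinge: T sin 46° · 5.3 = 87.5×10×2.65 = 2318.8 N·m.
So T = 2318.8 / (0.7193 × 5.3) = 608.2 N.

T ≈ 608 N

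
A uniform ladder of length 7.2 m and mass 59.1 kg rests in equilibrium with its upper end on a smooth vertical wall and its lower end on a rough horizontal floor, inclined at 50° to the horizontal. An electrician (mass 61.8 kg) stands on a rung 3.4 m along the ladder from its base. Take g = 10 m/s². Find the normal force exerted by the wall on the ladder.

N_wall ≈ 493 N

Torques about the foot: N_wall · 7.2 sin 50° = 59.1×10×3.6 cos 50° + 61.8×10×3.4 cos 50° → N_wall = 492.83 N.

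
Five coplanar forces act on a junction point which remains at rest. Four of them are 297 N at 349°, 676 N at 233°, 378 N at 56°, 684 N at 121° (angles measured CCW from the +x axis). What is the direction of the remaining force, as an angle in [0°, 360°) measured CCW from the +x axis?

θ ≈ 310°

Sum the known components: ΣF_x = -256.2 N, ΣF_y = 303.1 N.
For equilibrium the remaining force must supply (−ΣF_x, −ΣF_y) = (256.2, -303.1) N.
Magnitude = √((256.2)² + (-303.1)²) = 396.9 N; direction = atan2(-303.1, 256.2) = 310.2°.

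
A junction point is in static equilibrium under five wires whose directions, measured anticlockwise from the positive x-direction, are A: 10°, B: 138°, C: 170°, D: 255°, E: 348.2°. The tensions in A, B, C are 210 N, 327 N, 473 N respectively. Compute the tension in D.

Resolve: ΣF_x = 210 cos 10° + 327 cos 138° + 473 cos 170° + T_D cos 255° + T_E cos 348.2° = 0.
        ΣF_y = 210 sin 10° + 327 sin 138° + 473 sin 170° + T_D sin 255° + T_E sin 348.2° = 0.
The known terms sum to (-502, 337.4) N, so -0.2588 T_D + 0.9789 T_E = 502 and -0.9659 T_D − 0.2045 T_E = -337.4.
Solving simultaneously: T_D = 228 N, T_E = 573.1 N.

T_D ≈ 228 N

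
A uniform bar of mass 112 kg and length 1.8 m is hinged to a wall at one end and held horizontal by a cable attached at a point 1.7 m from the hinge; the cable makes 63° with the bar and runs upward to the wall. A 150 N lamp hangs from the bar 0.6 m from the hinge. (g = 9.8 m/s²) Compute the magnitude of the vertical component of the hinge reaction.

|H_y| ≈ 614 N

Take torques about the hinge: T sin 63° · 1.7 = 112×9.8×0.9 + 150×0.6 = 1077.8 N·m.
So T = 1077.8 / (0.8910 × 1.7) = 711.58 N.
ΣF_y = 0: H_y = (112×9.8 + 150) − T sin 63° = 1247.6 − 634.02 = 613.58 N.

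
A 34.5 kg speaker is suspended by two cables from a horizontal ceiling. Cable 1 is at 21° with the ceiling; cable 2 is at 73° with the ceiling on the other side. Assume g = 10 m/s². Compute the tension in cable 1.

T_1 ≈ 101 N

Weight W = 34.5 × 10 = 345 N acts straight down.
Horizontal: T_1 cos 21° = T_2 cos 73°  →  T_2 = 3.193 T_1.
Vertical: T_1 sin 21° + T_2 sin 73° = 345.
Substituting the horizontal relation into the vertical equation gives 3.412 T_1 = 345, so T_1 = 101.1 N.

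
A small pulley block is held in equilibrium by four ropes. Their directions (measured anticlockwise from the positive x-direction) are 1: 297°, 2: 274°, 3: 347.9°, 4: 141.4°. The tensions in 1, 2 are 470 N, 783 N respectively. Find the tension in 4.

Resolve: ΣF_x = 470 cos 297° + 783 cos 274° + T_3 cos 347.9° + T_4 cos 141.4° = 0.
        ΣF_y = 470 sin 297° + 783 sin 274° + T_3 sin 347.9° + T_4 sin 141.4° = 0.
The known terms sum to (268, -1200) N, so 0.9778 T_3 − 0.7815 T_4 = -268 and -0.2096 T_3 + 0.6239 T_4 = 1200.
Solving simultaneously: T_3 = 1727 N, T_4 = 2503 N.

T_4 ≈ 2500 N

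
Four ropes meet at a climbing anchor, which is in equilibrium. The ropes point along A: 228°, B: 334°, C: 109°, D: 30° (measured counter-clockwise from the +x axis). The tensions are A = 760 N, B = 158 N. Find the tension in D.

Resolve: ΣF_x = 760 cos 228° + 158 cos 334° + T_C cos 109° + T_D cos 30° = 0.
        ΣF_y = 760 sin 228° + 158 sin 334° + T_C sin 109° + T_D sin 30° = 0.
The known terms sum to (-366.5, -634.1) N, so -0.3256 T_C + 0.8660 T_D = 366.5 and 0.9455 T_C + 0.5000 T_D = 634.1.
Solving simultaneously: T_C = 372.7 N, T_D = 563.3 N.

T_D ≈ 563 N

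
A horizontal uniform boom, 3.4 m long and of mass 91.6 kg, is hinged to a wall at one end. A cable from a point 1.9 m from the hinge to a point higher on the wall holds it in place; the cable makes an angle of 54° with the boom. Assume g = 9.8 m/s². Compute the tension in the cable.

Take torques about the hinge: T sin 54° · 1.9 = 91.6×9.8×1.7 = 1526.1 N·m.
So T = 1526.1 / (0.8090 × 1.9) = 992.79 N.

T ≈ 993 N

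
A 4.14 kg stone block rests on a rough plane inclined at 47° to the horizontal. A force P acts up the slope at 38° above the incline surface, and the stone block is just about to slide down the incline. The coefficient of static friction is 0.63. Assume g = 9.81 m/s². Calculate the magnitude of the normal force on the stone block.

N ≈ 8.85 N

On the verge of sliding down the incline, friction equals μN and acts up the slope.
Perpendicular: N + P sin 38° = W cos 47° = 27.7 N.
Along incline: P cos 38° + μN = W sin 47° with W sin 47° = 29.7 N.
Solving the pair for P and N: P = 30.62 N, N = 8.846 N (and f = μN = 5.573 N).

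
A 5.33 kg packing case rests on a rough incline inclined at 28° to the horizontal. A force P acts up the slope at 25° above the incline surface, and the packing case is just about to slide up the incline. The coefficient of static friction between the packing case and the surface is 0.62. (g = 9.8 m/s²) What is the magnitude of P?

On the verge of sliding up the incline, friction equals μN and acts down the slope.
Perpendicular: N + P sin 25° = W cos 28° = 46.12 N.
Along incline: P cos 25° = W sin 28° + μN  with W sin 28° = 24.52 N.
Solving the pair for P and N: P = 45.46 N, N = 26.91 N (and f = μN = 16.68 N).

P ≈ 45.5 N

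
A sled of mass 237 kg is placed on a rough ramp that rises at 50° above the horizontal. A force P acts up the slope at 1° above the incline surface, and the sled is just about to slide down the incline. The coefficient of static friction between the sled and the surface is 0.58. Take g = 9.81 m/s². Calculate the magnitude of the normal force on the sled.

On the verge of sliding down the incline, friction equals μN and acts up the slope.
Perpendicular: N + P sin 1° = W cos 50° = 1494 N.
Along incline: P cos 1° + μN = W sin 50° with W sin 50° = 1781 N.
Solving the pair for P and N: P = 923.7 N, N = 1478 N (and f = μN = 857.4 N).

N ≈ 1480 N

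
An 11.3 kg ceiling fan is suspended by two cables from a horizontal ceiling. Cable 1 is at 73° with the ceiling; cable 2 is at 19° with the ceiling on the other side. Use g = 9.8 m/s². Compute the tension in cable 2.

T_2 ≈ 32.4 N

Weight W = 11.3 × 9.8 = 110.7 N acts straight down.
Horizontal: T_1 cos 73° = T_2 cos 19°  →  T_1 = 3.234 T_2.
Vertical: T_1 sin 73° + T_2 sin 19° = 110.7.
Substituting the horizontal relation into the vertical equation gives 3.418 T_2 = 110.7, so T_2 = 32.4 N.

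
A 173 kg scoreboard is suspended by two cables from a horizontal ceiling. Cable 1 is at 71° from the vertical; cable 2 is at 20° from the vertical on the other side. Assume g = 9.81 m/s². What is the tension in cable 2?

T_2 ≈ 1600 N

Angles from the horizontal: cable 1 is 90° − 71° = 19°, cable 2 is 90° − 20° = 70°.
Weight W = 173 × 9.81 = 1697 N acts straight down.
Horizontal: T_1 cos 19° = T_2 cos 70°  →  T_1 = 0.3617 T_2.
Vertical: T_1 sin 19° + T_2 sin 70° = 1697.
Substituting the horizontal relation into the vertical equation gives 1.057 T_2 = 1697, so T_2 = 1605 N.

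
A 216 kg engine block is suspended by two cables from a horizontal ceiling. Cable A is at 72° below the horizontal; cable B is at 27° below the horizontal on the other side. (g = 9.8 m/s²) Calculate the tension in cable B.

T_B ≈ 662 N

Weight W = 216 × 9.8 = 2117 N acts straight down.
Horizontal: T_A cos 72° = T_B cos 27°  →  T_A = 2.883 T_B.
Vertical: T_A sin 72° + T_B sin 27° = 2117.
Substituting the horizontal relation into the vertical equation gives 3.196 T_B = 2117, so T_B = 662.3 N.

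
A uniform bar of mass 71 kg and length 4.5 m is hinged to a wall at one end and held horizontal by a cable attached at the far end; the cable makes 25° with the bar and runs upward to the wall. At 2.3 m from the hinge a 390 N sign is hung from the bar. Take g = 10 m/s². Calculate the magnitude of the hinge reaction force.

Take torques about the hinge: T sin 25° · 4.5 = 71×10×2.25 + 390×2.3 = 2494.5 N·m.
So T = 2494.5 / (0.4226 × 4.5) = 1311.7 N.
ΣF_x = 0: H_x = T cos 25° = 1188.8 N.
ΣF_y = 0: H_y = (71×10 + 390) − T sin 25° = 1100 − 554.33 = 545.67 N.
|H| = √(H_x² + H_y²) = √((1188.8)² + (545.67)²) = 1308 N.

|H| ≈ 1310 N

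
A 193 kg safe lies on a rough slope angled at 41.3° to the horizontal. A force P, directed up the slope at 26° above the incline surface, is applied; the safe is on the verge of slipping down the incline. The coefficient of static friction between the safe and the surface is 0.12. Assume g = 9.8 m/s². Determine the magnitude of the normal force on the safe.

On the verge of sliding down the incline, friction equals μN and acts up the slope.
Perpendicular: N + P sin 26° = W cos 41.3° = 1421 N.
Along incline: P cos 26° + μN = W sin 41.3° with W sin 41.3° = 1248 N.
Solving the pair for P and N: P = 1274 N, N = 862.6 N (and f = μN = 103.5 N).

N ≈ 863 N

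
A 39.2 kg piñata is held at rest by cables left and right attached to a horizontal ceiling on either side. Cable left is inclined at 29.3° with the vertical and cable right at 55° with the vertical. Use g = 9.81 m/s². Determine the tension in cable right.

T_right ≈ 189 N

Angles from the horizontal: cable left is 90° − 29.3° = 60.7°, cable right is 90° − 55° = 35°.
Weight W = 39.2 × 9.81 = 384.6 N acts straight down.
Horizontal: T_left cos 60.7° = T_right cos 35°  →  T_left = 1.674 T_right.
Vertical: T_left sin 60.7° + T_right sin 35° = 384.6.
Substituting the horizontal relation into the vertical equation gives 2.033 T_right = 384.6, so T_right = 189.1 N.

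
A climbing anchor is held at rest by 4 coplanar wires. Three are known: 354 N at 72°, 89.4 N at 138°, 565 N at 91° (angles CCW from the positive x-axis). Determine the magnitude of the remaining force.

F ≈ 962 N

Sum the known components: ΣF_x = 33.09 N, ΣF_y = 961.4 N.
For equilibrium the remaining force must supply (−ΣF_x, −ΣF_y) = (-33.09, -961.4) N.
Magnitude = √((-33.09)² + (-961.4)²) = 962 N; direction = atan2(-961.4, -33.09) = 268.0°.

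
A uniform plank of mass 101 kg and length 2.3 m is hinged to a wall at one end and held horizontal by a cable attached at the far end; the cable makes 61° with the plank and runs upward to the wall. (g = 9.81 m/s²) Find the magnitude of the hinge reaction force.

|H| ≈ 566 N

Take torques about the hinge: T sin 61° · 2.3 = 101×9.81×1.15 = 1139.4 N·m.
So T = 1139.4 / (0.8746 × 2.3) = 566.42 N.
ΣF_x = 0: H_x = T cos 61° = 274.61 N.
ΣF_y = 0: H_y = (101×9.81) − T sin 61° = 990.81 − 495.4 = 495.41 N.
|H| = √(H_x² + H_y²) = √((274.61)² + (495.41)²) = 566.42 N.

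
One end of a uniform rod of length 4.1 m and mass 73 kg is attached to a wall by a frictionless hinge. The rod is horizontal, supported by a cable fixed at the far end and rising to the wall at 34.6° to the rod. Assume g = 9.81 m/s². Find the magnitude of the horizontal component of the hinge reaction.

Take torques about the hinge: T sin 34.6° · 4.1 = 73×9.81×2.05 = 1468.1 N·m.
So T = 1468.1 / (0.5678 × 4.1) = 630.57 N.
ΣF_x = 0: H_x = T cos 34.6° = 519.04 N.

H_x ≈ 519 N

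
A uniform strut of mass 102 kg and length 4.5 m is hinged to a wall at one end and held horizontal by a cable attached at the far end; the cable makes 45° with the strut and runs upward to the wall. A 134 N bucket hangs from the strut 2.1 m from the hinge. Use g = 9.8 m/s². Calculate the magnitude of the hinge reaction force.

Take torques about the hinge: T sin 45° · 4.5 = 102×9.8×2.25 + 134×2.1 = 2530.5 N·m.
So T = 2530.5 / (0.7071 × 4.5) = 795.26 N.
ΣF_x = 0: H_x = T cos 45° = 562.33 N.
ΣF_y = 0: H_y = (102×9.8 + 134) − T sin 45° = 1133.6 − 562.33 = 571.27 N.
|H| = √(H_x² + H_y²) = √((562.33)² + (571.27)²) = 801.6 N.

|H| ≈ 802 N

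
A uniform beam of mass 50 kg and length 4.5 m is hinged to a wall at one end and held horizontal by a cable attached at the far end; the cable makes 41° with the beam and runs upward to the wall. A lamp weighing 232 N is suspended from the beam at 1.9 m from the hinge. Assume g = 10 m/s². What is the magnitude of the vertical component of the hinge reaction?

Take torques about the hinge: T sin 41° · 4.5 = 50×10×2.25 + 232×1.9 = 1565.8 N·m.
So T = 1565.8 / (0.6561 × 4.5) = 530.37 N.
ΣF_y = 0: H_y = (50×10 + 232) − T sin 41° = 732 − 347.96 = 384.04 N.

|H_y| ≈ 384 N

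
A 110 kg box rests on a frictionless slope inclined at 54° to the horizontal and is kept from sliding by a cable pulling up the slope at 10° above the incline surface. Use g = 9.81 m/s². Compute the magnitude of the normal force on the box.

Take axes along and perpendicular to the incline. Weight components: W sin 54° = 873 N down-slope, W cos 54° = 634.3 N into the surface.
Along incline: T cos 10° = W sin 54° → T = 886.5 N.
Perpendicular: N = W cos 54° − T sin 10° = 480.3 N.

N ≈ 480 N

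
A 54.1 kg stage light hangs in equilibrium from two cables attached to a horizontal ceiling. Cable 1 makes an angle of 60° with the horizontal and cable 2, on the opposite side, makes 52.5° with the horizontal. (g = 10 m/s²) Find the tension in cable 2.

Weight W = 54.1 × 10 = 541 N acts straight down.
Horizontal: T_1 cos 60° = T_2 cos 52.5°  →  T_1 = 1.218 T_2.
Vertical: T_1 sin 60° + T_2 sin 52.5° = 541.
Substituting the horizontal relation into the vertical equation gives 1.848 T_2 = 541, so T_2 = 292.8 N.

T_2 ≈ 293 N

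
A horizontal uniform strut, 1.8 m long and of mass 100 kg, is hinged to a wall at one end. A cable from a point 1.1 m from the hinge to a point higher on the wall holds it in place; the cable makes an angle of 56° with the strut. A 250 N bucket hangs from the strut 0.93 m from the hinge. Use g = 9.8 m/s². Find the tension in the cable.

T ≈ 1220 N

Take torques about the hinge: T sin 56° · 1.1 = 100×9.8×0.9 + 250×0.93 = 1114.5 N·m.
So T = 1114.5 / (0.8290 × 1.1) = 1222.1 N.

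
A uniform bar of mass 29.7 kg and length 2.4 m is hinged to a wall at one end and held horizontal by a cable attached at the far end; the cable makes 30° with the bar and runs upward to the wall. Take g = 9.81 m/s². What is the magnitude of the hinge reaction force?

Take torques about the hinge: T sin 30° · 2.4 = 29.7×9.81×1.2 = 349.63 N·m.
So T = 349.63 / (0.5000 × 2.4) = 291.36 N.
ΣF_x = 0: H_x = T cos 30° = 252.32 N.
ΣF_y = 0: H_y = (29.7×9.81) − T sin 30° = 291.36 − 145.68 = 145.68 N.
|H| = √(H_x² + H_y²) = √((252.32)² + (145.68)²) = 291.36 N.

|H| ≈ 291 N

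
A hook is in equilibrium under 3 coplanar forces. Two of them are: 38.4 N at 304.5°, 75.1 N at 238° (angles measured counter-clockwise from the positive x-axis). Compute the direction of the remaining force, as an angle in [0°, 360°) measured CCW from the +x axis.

θ ≈ 79.3°

Sum the known components: ΣF_x = -18.05 N, ΣF_y = -95.33 N.
For equilibrium the remaining force must supply (−ΣF_x, −ΣF_y) = (18.05, 95.33) N.
Magnitude = √((18.05)² + (95.33)²) = 97.03 N; direction = atan2(95.33, 18.05) = 79.3°.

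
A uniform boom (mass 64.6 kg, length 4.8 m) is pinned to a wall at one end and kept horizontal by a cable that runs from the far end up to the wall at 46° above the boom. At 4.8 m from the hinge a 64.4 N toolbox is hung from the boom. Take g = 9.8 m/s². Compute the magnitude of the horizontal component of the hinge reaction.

H_x ≈ 368 N

Take torques about the hinge: T sin 46° · 4.8 = 64.6×9.8×2.4 + 64.4×4.8 = 1828.5 N·m.
So T = 1828.5 / (0.7193 × 4.8) = 529.57 N.
ΣF_x = 0: H_x = T cos 46° = 367.87 N.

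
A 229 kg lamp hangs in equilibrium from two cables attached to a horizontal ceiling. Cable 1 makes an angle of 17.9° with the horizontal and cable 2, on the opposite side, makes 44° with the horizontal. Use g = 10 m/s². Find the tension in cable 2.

T_2 ≈ 2470 N

Weight W = 229 × 10 = 2290 N acts straight down.
Horizontal: T_1 cos 17.9° = T_2 cos 44°  →  T_1 = 0.7559 T_2.
Vertical: T_1 sin 17.9° + T_2 sin 44° = 2290.
Substituting the horizontal relation into the vertical equation gives 0.927 T_2 = 2290, so T_2 = 2470 N.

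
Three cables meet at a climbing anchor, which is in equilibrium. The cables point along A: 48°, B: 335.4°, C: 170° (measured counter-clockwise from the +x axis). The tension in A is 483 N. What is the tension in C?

Resolve: ΣF_x = 483 cos 48° + T_B cos 335.4° + T_C cos 170° = 0.
        ΣF_y = 483 sin 48° + T_B sin 335.4° + T_C sin 170° = 0.
The known terms sum to (323.2, 358.9) N, so 0.9092 T_B − 0.9848 T_C = -323.2 and -0.4163 T_B + 0.1736 T_C = -358.9.
Solving simultaneously: T_B = 1625 N, T_C = 1828 N.

T_C ≈ 1830 N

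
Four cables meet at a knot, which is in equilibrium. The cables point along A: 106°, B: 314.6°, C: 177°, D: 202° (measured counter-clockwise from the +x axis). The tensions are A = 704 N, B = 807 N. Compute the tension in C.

Resolve: ΣF_x = 704 cos 106° + 807 cos 314.6° + T_C cos 177° + T_D cos 202° = 0.
        ΣF_y = 704 sin 106° + 807 sin 314.6° + T_C sin 177° + T_D sin 202° = 0.
The known terms sum to (372.6, 102.1) N, so -0.9986 T_C − 0.9272 T_D = -372.6 and 0.0523 T_C − 0.3746 T_D = -102.1.
Solving simultaneously: T_C = 106.2 N, T_D = 287.5 N.

T_C ≈ 106 N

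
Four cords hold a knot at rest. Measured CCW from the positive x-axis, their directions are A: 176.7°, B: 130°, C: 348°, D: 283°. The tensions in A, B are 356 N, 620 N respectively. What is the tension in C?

Resolve: ΣF_x = 356 cos 176.7° + 620 cos 130° + T_C cos 348° + T_D cos 283° = 0.
        ΣF_y = 356 sin 176.7° + 620 sin 130° + T_C sin 348° + T_D sin 283° = 0.
The known terms sum to (-753.9, 495.4) N, so 0.9781 T_C + 0.2250 T_D = 753.9 and -0.2079 T_C − 0.9744 T_D = -495.4.
Solving simultaneously: T_C = 687.6 N, T_D = 361.8 N.

T_C ≈ 688 N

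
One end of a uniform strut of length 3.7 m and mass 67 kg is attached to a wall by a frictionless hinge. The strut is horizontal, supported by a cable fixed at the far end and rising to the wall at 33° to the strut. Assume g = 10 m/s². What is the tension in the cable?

Take torques about the hinge: T sin 33° · 3.7 = 67×10×1.85 = 1239.5 N·m.
So T = 1239.5 / (0.5446 × 3.7) = 615.09 N.

T ≈ 615 N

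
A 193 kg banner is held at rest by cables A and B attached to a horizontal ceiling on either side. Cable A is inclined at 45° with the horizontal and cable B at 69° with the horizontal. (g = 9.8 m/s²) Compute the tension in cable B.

T_B ≈ 1460 N

Weight W = 193 × 9.8 = 1891 N acts straight down.
Horizontal: T_A cos 45° = T_B cos 69°  →  T_A = 0.5068 T_B.
Vertical: T_A sin 45° + T_B sin 69° = 1891.
Substituting the horizontal relation into the vertical equation gives 1.292 T_B = 1891, so T_B = 1464 N.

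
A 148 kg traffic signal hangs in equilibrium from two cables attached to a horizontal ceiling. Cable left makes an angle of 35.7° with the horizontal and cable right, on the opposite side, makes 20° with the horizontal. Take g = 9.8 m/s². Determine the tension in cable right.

Weight W = 148 × 9.8 = 1450 N acts straight down.
Horizontal: T_left cos 35.7° = T_right cos 20°  →  T_left = 1.157 T_right.
Vertical: T_left sin 35.7° + T_right sin 20° = 1450.
Substituting the horizontal relation into the vertical equation gives 1.017 T_right = 1450, so T_right = 1426 N.

T_right ≈ 1430 N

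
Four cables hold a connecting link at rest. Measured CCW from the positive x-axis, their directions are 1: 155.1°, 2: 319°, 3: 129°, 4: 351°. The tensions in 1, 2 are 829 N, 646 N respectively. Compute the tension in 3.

Resolve: ΣF_x = 829 cos 155.1° + 646 cos 319° + T_3 cos 129° + T_4 cos 351° = 0.
        ΣF_y = 829 sin 155.1° + 646 sin 319° + T_3 sin 129° + T_4 sin 351° = 0.
The known terms sum to (-264.4, -74.78) N, so -0.6293 T_3 + 0.9877 T_4 = 264.4 and 0.7771 T_3 − 0.1564 T_4 = 74.78.
Solving simultaneously: T_3 = 172.2 N, T_4 = 377.4 N.

T_3 ≈ 172 N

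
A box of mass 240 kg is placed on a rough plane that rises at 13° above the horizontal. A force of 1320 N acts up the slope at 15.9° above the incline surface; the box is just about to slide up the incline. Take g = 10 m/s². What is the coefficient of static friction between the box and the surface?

μ ≈ 0.369

On the verge of sliding up the incline, friction is at its maximum μN and acts down the slope.
Perpendicular to incline: N = W cos 13° − P sin 15.9° = 2338 − 361.6 = 1977 N.
Along incline: P cos 15.9° − μN = W sin 13° → μ = −(W sin 13° − P cos 15.9°) / N = 0.3691.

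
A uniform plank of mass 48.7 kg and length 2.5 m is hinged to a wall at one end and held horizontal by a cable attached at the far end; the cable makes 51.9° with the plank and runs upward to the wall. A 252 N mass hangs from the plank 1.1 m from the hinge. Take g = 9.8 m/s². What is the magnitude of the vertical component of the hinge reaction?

Take torques about the hinge: T sin 51.9° · 2.5 = 48.7×9.8×1.25 + 252×1.1 = 873.78 N·m.
So T = 873.78 / (0.7869 × 2.5) = 444.14 N.
ΣF_y = 0: H_y = (48.7×9.8 + 252) − T sin 51.9° = 729.26 − 349.51 = 379.75 N.

|H_y| ≈ 380 N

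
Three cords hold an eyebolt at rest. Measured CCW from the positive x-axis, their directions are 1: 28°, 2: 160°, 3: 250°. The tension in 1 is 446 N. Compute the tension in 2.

T_2 ≈ 298 N

Resolve: ΣF_x = 446 cos 28° + T_2 cos 160° + T_3 cos 250° = 0.
        ΣF_y = 446 sin 28° + T_2 sin 160° + T_3 sin 250° = 0.
The known terms sum to (393.8, 209.4) N, so -0.9397 T_2 − 0.3420 T_3 = -393.8 and 0.3420 T_2 − 0.9397 T_3 = -209.4.
Solving simultaneously: T_2 = 298.4 N, T_3 = 331.4 N.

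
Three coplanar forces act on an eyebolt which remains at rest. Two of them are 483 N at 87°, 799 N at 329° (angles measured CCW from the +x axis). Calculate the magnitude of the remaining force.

F ≈ 714 N

Sum the known components: ΣF_x = 710.2 N, ΣF_y = 70.82 N.
For equilibrium the remaining force must supply (−ΣF_x, −ΣF_y) = (-710.2, -70.82) N.
Magnitude = √((-710.2)² + (-70.82)²) = 713.7 N; direction = atan2(-70.82, -710.2) = 185.7°.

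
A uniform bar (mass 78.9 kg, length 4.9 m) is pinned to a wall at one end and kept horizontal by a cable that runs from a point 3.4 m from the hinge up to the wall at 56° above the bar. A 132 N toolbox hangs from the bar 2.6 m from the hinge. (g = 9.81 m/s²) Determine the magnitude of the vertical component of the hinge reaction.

Take torques about the hinge: T sin 56° · 3.4 = 78.9×9.81×2.45 + 132×2.6 = 2239.5 N·m.
So T = 2239.5 / (0.8290 × 3.4) = 794.52 N.
ΣF_y = 0: H_y = (78.9×9.81 + 132) − T sin 56° = 906.01 − 658.68 = 247.33 N.

|H_y| ≈ 247 N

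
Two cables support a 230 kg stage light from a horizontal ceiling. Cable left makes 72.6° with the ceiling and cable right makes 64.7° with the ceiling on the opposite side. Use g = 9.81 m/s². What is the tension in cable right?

Weight W = 230 × 9.81 = 2256 N acts straight down.
Horizontal: T_left cos 72.6° = T_right cos 64.7°  →  T_left = 1.429 T_right.
Vertical: T_left sin 72.6° + T_right sin 64.7° = 2256.
Substituting the horizontal relation into the vertical equation gives 2.268 T_right = 2256, so T_right = 994.9 N.

T_right ≈ 995 N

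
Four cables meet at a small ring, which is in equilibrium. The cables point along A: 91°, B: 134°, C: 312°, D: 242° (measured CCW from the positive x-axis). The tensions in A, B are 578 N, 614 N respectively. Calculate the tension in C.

T_C ≈ 920 N

Resolve: ΣF_x = 578 cos 91° + 614 cos 134° + T_C cos 312° + T_D cos 242° = 0.
        ΣF_y = 578 sin 91° + 614 sin 134° + T_C sin 312° + T_D sin 242° = 0.
The known terms sum to (-436.6, 1020) N, so 0.6691 T_C − 0.4695 T_D = 436.6 and -0.7431 T_C − 0.8829 T_D = -1020.
Solving simultaneously: T_C = 919.6 N, T_D = 380.7 N.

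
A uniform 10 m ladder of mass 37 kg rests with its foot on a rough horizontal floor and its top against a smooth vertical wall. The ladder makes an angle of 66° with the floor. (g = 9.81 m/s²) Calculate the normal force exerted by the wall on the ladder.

N_wall ≈ 80.8 N

Torques about the foot: N_wall · 10 sin 66° = 37×9.81×5 cos 66° → N_wall = 80.802 N.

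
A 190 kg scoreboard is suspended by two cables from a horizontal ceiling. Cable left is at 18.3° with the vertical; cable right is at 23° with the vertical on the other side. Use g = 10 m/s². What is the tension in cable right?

T_right ≈ 904 N

Angles from the horizontal: cable left is 90° − 18.3° = 71.7°, cable right is 90° − 23° = 67°.
Weight W = 190 × 10 = 1900 N acts straight down.
Horizontal: T_left cos 71.7° = T_right cos 67°  →  T_left = 1.244 T_right.
Vertical: T_left sin 71.7° + T_right sin 67° = 1900.
Substituting the horizontal relation into the vertical equation gives 2.102 T_right = 1900, so T_right = 903.9 N.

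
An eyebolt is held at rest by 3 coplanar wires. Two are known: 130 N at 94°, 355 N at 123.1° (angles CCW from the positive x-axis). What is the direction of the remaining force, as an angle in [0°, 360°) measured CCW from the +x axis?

Sum the known components: ΣF_x = -202.9 N, ΣF_y = 427.1 N.
For equilibrium the remaining force must supply (−ΣF_x, −ΣF_y) = (202.9, -427.1) N.
Magnitude = √((202.9)² + (-427.1)²) = 472.8 N; direction = atan2(-427.1, 202.9) = 295.4°.

θ ≈ 295°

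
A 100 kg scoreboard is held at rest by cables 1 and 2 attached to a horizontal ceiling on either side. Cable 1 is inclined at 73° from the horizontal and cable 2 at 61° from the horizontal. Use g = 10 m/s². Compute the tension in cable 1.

Weight W = 100 × 10 = 1000 N acts straight down.
Horizontal: T_1 cos 73° = T_2 cos 61°  →  T_2 = 0.6031 T_1.
Vertical: T_1 sin 73° + T_2 sin 61° = 1000.
Substituting the horizontal relation into the vertical equation gives 1.484 T_1 = 1000, so T_1 = 674 N.

T_1 ≈ 674 N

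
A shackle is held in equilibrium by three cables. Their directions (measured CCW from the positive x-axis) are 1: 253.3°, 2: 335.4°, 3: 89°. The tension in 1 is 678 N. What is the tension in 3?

Resolve: ΣF_x = 678 cos 253.3° + T_2 cos 335.4° + T_3 cos 89° = 0.
        ΣF_y = 678 sin 253.3° + T_2 sin 335.4° + T_3 sin 89° = 0.
The known terms sum to (-194.8, -649.4) N, so 0.9092 T_2 + 0.0175 T_3 = 194.8 and -0.4163 T_2 + 0.9998 T_3 = 649.4.
Solving simultaneously: T_2 = 200.2 N, T_3 = 732.9 N.

T_3 ≈ 733 N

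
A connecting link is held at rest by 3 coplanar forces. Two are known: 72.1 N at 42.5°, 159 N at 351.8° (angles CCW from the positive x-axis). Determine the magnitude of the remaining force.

Sum the known components: ΣF_x = 210.5 N, ΣF_y = 26.03 N.
For equilibrium the remaining force must supply (−ΣF_x, −ΣF_y) = (-210.5, -26.03) N.
Magnitude = √((-210.5)² + (-26.03)²) = 212.1 N; direction = atan2(-26.03, -210.5) = 187.0°.

F ≈ 212 N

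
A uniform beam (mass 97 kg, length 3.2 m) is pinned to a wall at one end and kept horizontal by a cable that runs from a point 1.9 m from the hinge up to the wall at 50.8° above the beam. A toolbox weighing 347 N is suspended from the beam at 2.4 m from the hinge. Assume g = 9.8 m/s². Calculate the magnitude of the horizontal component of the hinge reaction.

Take torques about the hinge: T sin 50.8° · 1.9 = 97×9.8×1.6 + 347×2.4 = 2353.8 N·m.
So T = 2353.8 / (0.7749 × 1.9) = 1598.6 N.
ΣF_x = 0: H_x = T cos 50.8° = 1010.4 N.

H_x ≈ 1010 N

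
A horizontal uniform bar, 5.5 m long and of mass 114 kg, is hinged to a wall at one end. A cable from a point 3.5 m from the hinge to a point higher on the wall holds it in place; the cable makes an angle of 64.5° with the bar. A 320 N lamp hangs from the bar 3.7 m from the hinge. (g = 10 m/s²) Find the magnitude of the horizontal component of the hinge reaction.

Take torques about the hinge: T sin 64.5° · 3.5 = 114×10×2.75 + 320×3.7 = 4319 N·m.
So T = 4319 / (0.9026 × 3.5) = 1367.2 N.
ΣF_x = 0: H_x = T cos 64.5° = 588.59 N.

H_x ≈ 589 N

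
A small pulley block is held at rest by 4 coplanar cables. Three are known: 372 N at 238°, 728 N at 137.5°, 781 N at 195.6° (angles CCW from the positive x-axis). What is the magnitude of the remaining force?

F ≈ 1490 N

Sum the known components: ΣF_x = -1486 N, ΣF_y = -33.67 N.
For equilibrium the remaining force must supply (−ΣF_x, −ΣF_y) = (1486, 33.67) N.
Magnitude = √((1486)² + (33.67)²) = 1486 N; direction = atan2(33.67, 1486) = 1.3°.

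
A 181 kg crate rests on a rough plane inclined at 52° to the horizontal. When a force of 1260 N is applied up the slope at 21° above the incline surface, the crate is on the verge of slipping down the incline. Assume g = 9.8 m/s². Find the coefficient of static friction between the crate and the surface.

μ ≈ 0.346

On the verge of sliding down the incline, friction is at its maximum μN and acts up the slope.
Perpendicular to incline: N = W cos 52° − P sin 21° = 1092 − 451.5 = 640.5 N.
Along incline: P cos 21° + μN = W sin 52° → μ = (W sin 52° − P cos 21°) / N = 0.3458.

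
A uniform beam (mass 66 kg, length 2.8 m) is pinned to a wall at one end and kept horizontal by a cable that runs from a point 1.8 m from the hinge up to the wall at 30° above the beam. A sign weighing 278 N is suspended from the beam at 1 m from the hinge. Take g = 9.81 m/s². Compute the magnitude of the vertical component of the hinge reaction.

|H_y| ≈ 267 N

Take torques about the hinge: T sin 30° · 1.8 = 66×9.81×1.4 + 278×1 = 1184.4 N·m.
So T = 1184.4 / (0.5000 × 1.8) = 1316 N.
ΣF_y = 0: H_y = (66×9.81 + 278) − T sin 30° = 925.46 − 658.02 = 267.44 N.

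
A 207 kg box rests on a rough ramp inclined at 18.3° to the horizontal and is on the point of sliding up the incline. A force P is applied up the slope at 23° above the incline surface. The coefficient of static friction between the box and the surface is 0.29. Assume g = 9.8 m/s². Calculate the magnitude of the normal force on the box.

N ≈ 1470 N

On the verge of sliding up the incline, friction equals μN and acts down the slope.
Perpendicular: N + P sin 23° = W cos 18.3° = 1926 N.
Along incline: P cos 23° = W sin 18.3° + μN  with W sin 18.3° = 637 N.
Solving the pair for P and N: P = 1156 N, N = 1474 N (and f = μN = 427.5 N).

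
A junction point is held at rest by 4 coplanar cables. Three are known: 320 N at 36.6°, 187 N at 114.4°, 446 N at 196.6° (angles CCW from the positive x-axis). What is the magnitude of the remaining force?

F ≈ 341 N

Sum the known components: ΣF_x = -247.8 N, ΣF_y = 233.7 N.
For equilibrium the remaining force must supply (−ΣF_x, −ΣF_y) = (247.8, -233.7) N.
Magnitude = √((247.8)² + (-233.7)²) = 340.6 N; direction = atan2(-233.7, 247.8) = 316.7°.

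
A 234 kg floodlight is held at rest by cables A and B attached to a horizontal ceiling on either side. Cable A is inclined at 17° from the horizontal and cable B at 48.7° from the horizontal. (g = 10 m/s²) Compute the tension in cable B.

T_B ≈ 2460 N

Weight W = 234 × 10 = 2340 N acts straight down.
Horizontal: T_A cos 17° = T_B cos 48.7°  →  T_A = 0.6902 T_B.
Vertical: T_A sin 17° + T_B sin 48.7° = 2340.
Substituting the horizontal relation into the vertical equation gives 0.953 T_B = 2340, so T_B = 2455 N.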